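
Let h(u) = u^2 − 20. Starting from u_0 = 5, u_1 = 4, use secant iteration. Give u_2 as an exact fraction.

h(5) = 5, h(4) = −4. u_2 = 4 − (−4)·(4 − 5)/((−4) − 5) = 40/9.

40/9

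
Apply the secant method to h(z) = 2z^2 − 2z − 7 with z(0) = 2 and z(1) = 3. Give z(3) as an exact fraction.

17/7

h(2) = −3, h(3) = 5. z(2) = 3 − 5·(3 − 2)/(5 − (−3)) = 19/8.
h(3) = 5, h(19/8) = −15/32. z(3) = (19/8) − (−15/32)·((19/8) − 3)/((−15/32) − 5) = 17/7.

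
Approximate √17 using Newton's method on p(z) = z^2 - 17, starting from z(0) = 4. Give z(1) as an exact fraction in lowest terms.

p'(z) = 2z.
p(4) = -1, p'(4) = 8, so z(1) = 4 - (-1)/8 = 33/8.

33/8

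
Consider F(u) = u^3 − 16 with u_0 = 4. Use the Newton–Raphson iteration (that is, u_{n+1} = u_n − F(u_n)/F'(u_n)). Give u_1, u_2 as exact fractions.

F'(u) = 3u^2.
F(4) = 48, F'(4) = 48, so u_1 = 4 − 48/48 = 3.
F(3) = 11, F'(3) = 27, so u_2 = 3 − 11/27 = 70/27.

u_1 = 3, u_2 = 70/27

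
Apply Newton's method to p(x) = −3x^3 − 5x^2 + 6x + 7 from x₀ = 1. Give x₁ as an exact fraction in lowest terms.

p'(x) = −9x^2 − 10x + 6.
p(1) = 5, p'(1) = −13, so x₁ = 1 − 5/(−13) = 18/13.

18/13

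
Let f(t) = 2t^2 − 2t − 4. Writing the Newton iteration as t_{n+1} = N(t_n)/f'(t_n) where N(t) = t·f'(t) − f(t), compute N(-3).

f'(t) = 4t − 2.
N(t) = t·f'(t) − f(t) = t·(4t − 2) − (2t^2 − 2t − 4) = 2t^2 + 4.
N(-3) = 22.

22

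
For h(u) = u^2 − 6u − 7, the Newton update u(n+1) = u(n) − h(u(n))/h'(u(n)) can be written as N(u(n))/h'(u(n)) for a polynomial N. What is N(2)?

h'(u) = 2u − 6.
N(u) = u·h'(u) − h(u) = u·(2u − 6) − (u^2 − 6u − 7) = u^2 + 7.
N(2) = 11.

11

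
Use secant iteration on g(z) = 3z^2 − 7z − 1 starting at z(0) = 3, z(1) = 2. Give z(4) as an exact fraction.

g(3) = 5, g(2) = −3. z(2) = 2 − (−3)·(2 − 3)/((−3) − 5) = 19/8.
g(2) = −3, g(19/8) = −45/64. z(3) = (19/8) − (−45/64)·((19/8) − 2)/((−45/64) − (−3)) = 122/49.
g(19/8) = −45/64, g(122/49) = 405/2401. z(4) = (122/49) − (405/2401)·((122/49) − (19/8))/((405/2401) − (−45/64)) = 7346/2977.

7346/2977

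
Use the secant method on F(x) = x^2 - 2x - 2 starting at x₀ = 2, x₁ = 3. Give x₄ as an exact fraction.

153/56

F(2) = -2, F(3) = 1. x₂ = 3 - 1·(3 - 2)/(1 - (-2)) = 8/3.
F(3) = 1, F(8/3) = -2/9. x₃ = (8/3) - (-2/9)·((8/3) - 3)/((-2/9) - 1) = 30/11.
F(8/3) = -2/9, F(30/11) = -2/121. x₄ = (30/11) - (-2/121)·((30/11) - (8/3))/((-2/121) - (-2/9)) = 153/56.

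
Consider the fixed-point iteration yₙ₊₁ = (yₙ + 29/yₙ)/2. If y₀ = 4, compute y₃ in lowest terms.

30095761/5588640

y₁ = (4 + 29/4)/2 = 45/8.
y₂ = (45/8 + 29/(45/8))/2 = 3881/720.
y₃ = (3881/720 + 29/(3881/720))/2 = 30095761/5588640.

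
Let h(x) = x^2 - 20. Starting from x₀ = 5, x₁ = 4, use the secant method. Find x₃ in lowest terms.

h(5) = 5, h(4) = -4. x₂ = 4 - (-4)·(4 - 5)/((-4) - 5) = 40/9.
h(4) = -4, h(40/9) = -20/81. x₃ = (40/9) - (-20/81)·((40/9) - 4)/((-20/81) - (-4)) = 85/19.

85/19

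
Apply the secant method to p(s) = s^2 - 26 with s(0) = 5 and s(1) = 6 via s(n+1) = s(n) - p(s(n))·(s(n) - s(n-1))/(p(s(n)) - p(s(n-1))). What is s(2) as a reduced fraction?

56/11

p(5) = -1, p(6) = 10. s(2) = 6 - 10·(6 - 5)/(10 - (-1)) = 56/11.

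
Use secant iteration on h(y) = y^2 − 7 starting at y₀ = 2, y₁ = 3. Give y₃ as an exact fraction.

h(2) = −3, h(3) = 2. y₂ = 3 − 2·(3 − 2)/(2 − (−3)) = 13/5.
h(3) = 2, h(13/5) = −6/25. y₃ = (13/5) − (−6/25)·((13/5) − 3)/((−6/25) − 2) = 37/14.

37/14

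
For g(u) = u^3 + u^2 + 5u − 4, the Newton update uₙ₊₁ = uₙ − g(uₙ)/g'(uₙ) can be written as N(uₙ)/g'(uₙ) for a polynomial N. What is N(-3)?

g'(u) = 3u^2 + 2u + 5.
N(u) = u·g'(u) − g(u) = u·(3u^2 + 2u + 5) − (u^3 + u^2 + 5u − 4) = 2u^3 + u^2 + 4.
N(-3) = −41.

−41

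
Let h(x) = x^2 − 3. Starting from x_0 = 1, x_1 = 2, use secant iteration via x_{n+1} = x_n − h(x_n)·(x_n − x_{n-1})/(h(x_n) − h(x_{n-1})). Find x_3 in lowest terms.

h(1) = −2, h(2) = 1. x_2 = 2 − 1·(2 − 1)/(1 − (−2)) = 5/3.
h(2) = 1, h(5/3) = −2/9. x_3 = (5/3) − (−2/9)·((5/3) − 2)/((−2/9) − 1) = 19/11.

19/11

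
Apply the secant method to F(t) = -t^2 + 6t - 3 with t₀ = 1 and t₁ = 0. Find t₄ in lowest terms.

60/109

F(1) = 2, F(0) = -3. t₂ = 0 - (-3)·(0 - 1)/((-3) - 2) = 3/5.
F(0) = -3, F(3/5) = 6/25. t₃ = (3/5) - (6/25)·((3/5) - 0)/((6/25) - (-3)) = 5/9.
F(3/5) = 6/25, F(5/9) = 2/81. t₄ = (5/9) - (2/81)·((5/9) - (3/5))/((2/81) - (6/25)) = 60/109.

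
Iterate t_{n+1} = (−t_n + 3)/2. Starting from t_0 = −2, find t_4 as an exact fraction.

13/16

t_1 = (−(−2) + 3)/2 = 5/2.
t_2 = (−(5/2) + 3)/2 = 1/4.
t_3 = (−(1/4) + 3)/2 = 11/8.
t_4 = (−(11/8) + 3)/2 = 13/16.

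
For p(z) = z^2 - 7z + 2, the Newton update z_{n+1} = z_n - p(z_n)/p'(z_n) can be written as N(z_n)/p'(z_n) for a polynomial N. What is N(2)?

p'(z) = 2z - 7.
N(z) = z·p'(z) - p(z) = z·(2z - 7) - (z^2 - 7z + 2) = z^2 - 2.
N(2) = 2.

2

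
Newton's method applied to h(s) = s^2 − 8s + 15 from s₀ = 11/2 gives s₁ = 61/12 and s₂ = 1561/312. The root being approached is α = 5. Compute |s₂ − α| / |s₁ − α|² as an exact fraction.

s₁ − α = 61/12 − 5 = 1/12, so |s₁ − α| = 1/12.
s₂ − α = 1561/312 − 5 = 1/312, so |s₂ − α| = 1/312.
|s₁ − α|² = 1/144.
Ratio = (1/312) / (1/144) = 6/13.

6/13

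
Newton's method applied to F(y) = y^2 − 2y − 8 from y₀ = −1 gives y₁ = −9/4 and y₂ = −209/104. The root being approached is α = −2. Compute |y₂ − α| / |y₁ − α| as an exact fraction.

y₁ − α = −9/4 − (−2) = −9/4 + 2 = −1/4, so |y₁ − α| = 1/4.
y₂ − α = −209/104 − (−2) = −209/104 + 2 = −1/104, so |y₂ − α| = 1/104.
Ratio = (1/104) / (1/4) = 1/26.

1/26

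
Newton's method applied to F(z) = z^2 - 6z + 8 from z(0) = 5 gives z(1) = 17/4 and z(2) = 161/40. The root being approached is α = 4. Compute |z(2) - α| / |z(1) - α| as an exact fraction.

1/10

z(1) - α = 17/4 - 4 = 1/4, so |z(1) - α| = 1/4.
z(2) - α = 161/40 - 4 = 1/40, so |z(2) - α| = 1/40.
Ratio = (1/40) / (1/4) = 1/10.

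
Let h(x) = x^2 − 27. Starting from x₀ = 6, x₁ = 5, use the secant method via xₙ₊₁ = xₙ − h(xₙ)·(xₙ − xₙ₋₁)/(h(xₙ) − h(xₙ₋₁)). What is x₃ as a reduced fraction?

291/56

h(6) = 9, h(5) = −2. x₂ = 5 − (−2)·(5 − 6)/((−2) − 9) = 57/11.
h(5) = −2, h(57/11) = −18/121. x₃ = (57/11) − (−18/121)·((57/11) − 5)/((−18/121) − (−2)) = 291/56.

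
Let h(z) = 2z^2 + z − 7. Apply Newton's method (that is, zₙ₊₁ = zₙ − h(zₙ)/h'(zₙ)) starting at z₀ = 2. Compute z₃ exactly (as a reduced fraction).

58865/35949

h'(z) = 4z + 1.
h(2) = 3, h'(2) = 9, so z₁ = 2 − 3/9 = 5/3.
h(5/3) = 2/9, h'(5/3) = 23/3, so z₂ = (5/3) − (2/9)/(23/3) = 113/69.
h(113/69) = 8/4761, h'(113/69) = 521/69, so z₃ = (113/69) − (8/4761)/(521/69) = 58865/35949.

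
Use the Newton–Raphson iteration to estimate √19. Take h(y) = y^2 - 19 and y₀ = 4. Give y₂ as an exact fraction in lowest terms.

h'(y) = 2y.
h(4) = -3, h'(4) = 8, so y₁ = 4 - (-3)/8 = 35/8.
h(35/8) = 9/64, h'(35/8) = 35/4, so y₂ = (35/8) - (9/64)/(35/4) = 2441/560.

2441/560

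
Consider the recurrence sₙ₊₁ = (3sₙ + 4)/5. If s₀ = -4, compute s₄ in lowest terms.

764/625

s₁ = (3·(-4) + 4)/5 = -8/5.
s₂ = (3·(-8/5) + 4)/5 = -4/25.
s₃ = (3·(-4/25) + 4)/5 = 88/125.
s₄ = (3·(88/125) + 4)/5 = 764/625.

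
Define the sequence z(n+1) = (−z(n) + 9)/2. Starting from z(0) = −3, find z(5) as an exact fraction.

51/16

z(1) = (−(−3) + 9)/2 = 6.
z(2) = (−6 + 9)/2 = 3/2.
z(3) = (−(3/2) + 9)/2 = 15/4.
z(4) = (−(15/4) + 9)/2 = 21/8.
z(5) = (−(21/8) + 9)/2 = 51/16.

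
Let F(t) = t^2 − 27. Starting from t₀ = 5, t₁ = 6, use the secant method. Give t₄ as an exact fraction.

F(5) = −2, F(6) = 9. t₂ = 6 − 9·(6 − 5)/(9 − (−2)) = 57/11.
F(6) = 9, F(57/11) = −18/121. t₃ = (57/11) − (−18/121)·((57/11) − 6)/((−18/121) − 9) = 213/41.
F(57/11) = −18/121, F(213/41) = −18/1681. t₄ = (213/41) − (−18/1681)·((213/41) − (57/11))/((−18/1681) − (−18/121)) = 1351/260.

1351/260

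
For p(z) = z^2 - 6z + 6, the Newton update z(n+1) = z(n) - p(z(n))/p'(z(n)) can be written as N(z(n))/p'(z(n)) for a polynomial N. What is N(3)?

3

p'(z) = 2z - 6.
N(z) = z·p'(z) - p(z) = z·(2z - 6) - (z^2 - 6z + 6) = z^2 - 6.
N(3) = 3.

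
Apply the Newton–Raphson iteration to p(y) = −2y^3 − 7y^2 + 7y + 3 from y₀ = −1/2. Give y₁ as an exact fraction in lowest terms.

p'(y) = −6y^2 − 14y + 7.
p(−1/2) = −2, p'(−1/2) = 25/2, so y₁ = (−1/2) − (−2)/(25/2) = −17/50.

−17/50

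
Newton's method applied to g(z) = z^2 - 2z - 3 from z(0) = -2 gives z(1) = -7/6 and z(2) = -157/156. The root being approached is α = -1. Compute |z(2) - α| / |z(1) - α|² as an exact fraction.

3/13

z(1) - α = -7/6 - (-1) = -7/6 + 1 = -1/6, so |z(1) - α| = 1/6.
z(2) - α = -157/156 - (-1) = -157/156 + 1 = -1/156, so |z(2) - α| = 1/156.
|z(1) - α|² = 1/36.
Ratio = (1/156) / (1/36) = 3/13.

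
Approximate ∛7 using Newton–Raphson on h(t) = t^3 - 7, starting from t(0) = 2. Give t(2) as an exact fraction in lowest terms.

18215/9522

h'(t) = 3t^2.
h(2) = 1, h'(2) = 12, so t(1) = 2 - 1/12 = 23/12.
h(23/12) = 71/1728, h'(23/12) = 529/48, so t(2) = (23/12) - (71/1728)/(529/48) = 18215/9522.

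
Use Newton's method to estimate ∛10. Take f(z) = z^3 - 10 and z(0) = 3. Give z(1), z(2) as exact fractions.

f'(z) = 3z^2.
f(3) = 17, f'(3) = 27, so z(1) = 3 - 17/27 = 64/27.
f(64/27) = 65314/19683, f'(64/27) = 4096/243, so z(2) = (64/27) - (65314/19683)/(4096/243) = 360559/165888.

z(1) = 64/27, z(2) = 360559/165888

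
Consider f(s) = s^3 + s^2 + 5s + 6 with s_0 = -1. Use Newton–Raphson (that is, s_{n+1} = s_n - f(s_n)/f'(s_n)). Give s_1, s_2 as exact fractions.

s_1 = -7/6, s_2 = -844/729

f'(s) = 3s^2 + 2s + 5.
f(-1) = 1, f'(-1) = 6, so s_1 = (-1) - 1/6 = -7/6.
f(-7/6) = -13/216, f'(-7/6) = 27/4, so s_2 = (-7/6) - (-13/216)/(27/4) = -844/729.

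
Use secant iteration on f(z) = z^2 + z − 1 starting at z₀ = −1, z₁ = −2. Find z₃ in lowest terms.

f(−1) = −1, f(−2) = 1. z₂ = (−2) − 1·((−2) − (−1))/(1 − (−1)) = −3/2.
f(−2) = 1, f(−3/2) = −1/4. z₃ = (−3/2) − (−1/4)·((−3/2) − (−2))/((−1/4) − 1) = −8/5.

−8/5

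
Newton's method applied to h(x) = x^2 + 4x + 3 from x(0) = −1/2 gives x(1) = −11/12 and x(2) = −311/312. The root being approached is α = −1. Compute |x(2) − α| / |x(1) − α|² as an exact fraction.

6/13

x(1) − α = −11/12 − (−1) = −11/12 + 1 = 1/12, so |x(1) − α| = 1/12.
x(2) − α = −311/312 − (−1) = −311/312 + 1 = 1/312, so |x(2) − α| = 1/312.
|x(1) − α|² = 1/144.
Ratio = (1/312) / (1/144) = 6/13.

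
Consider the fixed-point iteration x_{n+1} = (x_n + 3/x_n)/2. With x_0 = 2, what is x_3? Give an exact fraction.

18817/10864

x_1 = (2 + 3/2)/2 = 7/4.
x_2 = (7/4 + 3/(7/4))/2 = 97/56.
x_3 = (97/56 + 3/(97/56))/2 = 18817/10864.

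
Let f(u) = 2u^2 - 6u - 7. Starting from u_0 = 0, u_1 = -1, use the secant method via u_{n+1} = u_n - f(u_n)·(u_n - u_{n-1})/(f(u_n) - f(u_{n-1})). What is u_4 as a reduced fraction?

f(0) = -7, f(-1) = 1. u_2 = (-1) - 1·((-1) - 0)/(1 - (-7)) = -7/8.
f(-1) = 1, f(-7/8) = -7/32. u_3 = (-7/8) - (-7/32)·((-7/8) - (-1))/((-7/32) - 1) = -35/39.
f(-7/8) = -7/32, f(-35/39) = -7/1521. u_4 = (-35/39) - (-7/1521)·((-35/39) - (-7/8))/((-7/1521) - (-7/32)) = -1337/1489.

-1337/1489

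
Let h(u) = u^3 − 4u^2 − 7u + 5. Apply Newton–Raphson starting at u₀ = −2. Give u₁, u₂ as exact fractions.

h'(u) = 3u^2 − 8u − 7.
h(−2) = −5, h'(−2) = 21, so u₁ = (−2) − (−5)/21 = −37/21.
h(−37/21) = −5125/9261, h'(−37/21) = 804/49, so u₂ = (−37/21) − (−5125/9261)/(804/49) = −262607/151956.

u₁ = −37/21, u₂ = −262607/151956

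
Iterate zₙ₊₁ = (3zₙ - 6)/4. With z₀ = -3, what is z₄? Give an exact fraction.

z₁ = (3·(-3) - 6)/4 = -15/4.
z₂ = (3·(-15/4) - 6)/4 = -69/16.
z₃ = (3·(-69/16) - 6)/4 = -303/64.
z₄ = (3·(-303/64) - 6)/4 = -1293/256.

-1293/256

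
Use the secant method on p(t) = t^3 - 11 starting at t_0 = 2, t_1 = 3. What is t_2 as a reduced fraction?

p(2) = -3, p(3) = 16. t_2 = 3 - 16·(3 - 2)/(16 - (-3)) = 41/19.

41/19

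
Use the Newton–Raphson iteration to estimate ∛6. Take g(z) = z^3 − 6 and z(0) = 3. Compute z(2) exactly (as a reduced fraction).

g'(z) = 3z^2.
g(3) = 21, g'(3) = 27, so z(1) = 3 − 21/27 = 20/9.
g(20/9) = 3626/729, g'(20/9) = 400/27, so z(2) = (20/9) − (3626/729)/(400/27) = 10187/5400.

10187/5400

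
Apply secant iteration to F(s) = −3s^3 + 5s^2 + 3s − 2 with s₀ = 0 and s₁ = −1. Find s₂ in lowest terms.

−2/5

F(0) = −2, F(−1) = 3. s₂ = (−1) − 3·((−1) − 0)/(3 − (−2)) = −2/5.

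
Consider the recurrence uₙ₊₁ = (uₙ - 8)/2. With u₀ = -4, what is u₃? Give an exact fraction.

-15/2

u₁ = ((-4) - 8)/2 = -6.
u₂ = ((-6) - 8)/2 = -7.
u₃ = ((-7) - 8)/2 = -15/2.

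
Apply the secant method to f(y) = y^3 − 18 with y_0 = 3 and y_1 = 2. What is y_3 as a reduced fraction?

7377/2786

f(3) = 9, f(2) = −10. y_2 = 2 − (−10)·(2 − 3)/((−10) − 9) = 48/19.
f(2) = −10, f(48/19) = −12870/6859. y_3 = (48/19) − (−12870/6859)·((48/19) − 2)/((−12870/6859) − (−10)) = 7377/2786.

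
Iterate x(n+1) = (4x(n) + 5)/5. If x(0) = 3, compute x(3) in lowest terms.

497/125

x(1) = (4·3 + 5)/5 = 17/5.
x(2) = (4·(17/5) + 5)/5 = 93/25.
x(3) = (4·(93/25) + 5)/5 = 497/125.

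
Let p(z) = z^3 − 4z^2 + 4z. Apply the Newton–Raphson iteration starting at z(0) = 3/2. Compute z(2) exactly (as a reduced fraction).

162/85

p'(z) = 3z^2 − 8z + 4.
p(3/2) = 3/8, p'(3/2) = −5/4, so z(1) = (3/2) − (3/8)/(−5/4) = 9/5.
p(9/5) = 9/125, p'(9/5) = −17/25, so z(2) = (9/5) − (9/125)/(−17/25) = 162/85.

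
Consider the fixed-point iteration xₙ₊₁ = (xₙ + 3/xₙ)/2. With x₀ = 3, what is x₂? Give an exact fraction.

x₁ = (3 + 3/3)/2 = 2.
x₂ = (2 + 3/2)/2 = 7/4.

7/4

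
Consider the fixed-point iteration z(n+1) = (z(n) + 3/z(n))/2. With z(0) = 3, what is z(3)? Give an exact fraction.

97/56

z(1) = (3 + 3/3)/2 = 2.
z(2) = (2 + 3/2)/2 = 7/4.
z(3) = (7/4 + 3/(7/4))/2 = 97/56.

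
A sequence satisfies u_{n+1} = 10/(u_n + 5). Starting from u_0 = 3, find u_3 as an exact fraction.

u_1 = 10/(3 + 5) = 5/4.
u_2 = 10/(5/4 + 5) = 8/5.
u_3 = 10/(8/5 + 5) = 50/33.

50/33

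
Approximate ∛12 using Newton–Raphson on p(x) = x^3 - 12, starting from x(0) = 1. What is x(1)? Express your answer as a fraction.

14/3

p'(x) = 3x^2.
p(1) = -11, p'(1) = 3, so x(1) = 1 - (-11)/3 = 14/3.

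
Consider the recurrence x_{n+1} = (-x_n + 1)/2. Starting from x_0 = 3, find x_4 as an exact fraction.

1/2

x_1 = (-3 + 1)/2 = -1.
x_2 = (-(-1) + 1)/2 = 1.
x_3 = (-1 + 1)/2 = 0.
x_4 = (-0 + 1)/2 = 1/2.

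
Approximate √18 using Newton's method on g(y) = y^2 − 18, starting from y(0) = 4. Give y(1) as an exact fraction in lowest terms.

g'(y) = 2y.
g(4) = −2, g'(4) = 8, so y(1) = 4 − (−2)/8 = 17/4.

17/4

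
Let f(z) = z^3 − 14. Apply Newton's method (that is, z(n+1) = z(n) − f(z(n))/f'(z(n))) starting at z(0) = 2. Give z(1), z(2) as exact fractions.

z(1) = 5/2, z(2) = 181/75

f'(z) = 3z^2.
f(2) = −6, f'(2) = 12, so z(1) = 2 − (−6)/12 = 5/2.
f(5/2) = 13/8, f'(5/2) = 75/4, so z(2) = (5/2) − (13/8)/(75/4) = 181/75.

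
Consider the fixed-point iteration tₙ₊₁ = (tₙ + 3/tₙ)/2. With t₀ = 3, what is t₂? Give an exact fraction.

7/4

t₁ = (3 + 3/3)/2 = 2.
t₂ = (2 + 3/2)/2 = 7/4.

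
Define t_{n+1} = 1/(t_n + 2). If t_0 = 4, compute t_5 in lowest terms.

77/186

t_1 = 1/(4 + 2) = 1/6.
t_2 = 1/(1/6 + 2) = 6/13.
t_3 = 1/(6/13 + 2) = 13/32.
t_4 = 1/(13/32 + 2) = 32/77.
t_5 = 1/(32/77 + 2) = 77/186.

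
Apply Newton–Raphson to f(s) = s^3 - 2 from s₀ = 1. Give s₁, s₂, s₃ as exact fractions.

s₁ = 4/3, s₂ = 91/72, s₃ = 1126819/894348

f'(s) = 3s^2.
f(1) = -1, f'(1) = 3, so s₁ = 1 - (-1)/3 = 4/3.
f(4/3) = 10/27, f'(4/3) = 16/3, so s₂ = (4/3) - (10/27)/(16/3) = 91/72.
f(91/72) = 7075/373248, f'(91/72) = 8281/1728, so s₃ = (91/72) - (7075/373248)/(8281/1728) = 1126819/894348.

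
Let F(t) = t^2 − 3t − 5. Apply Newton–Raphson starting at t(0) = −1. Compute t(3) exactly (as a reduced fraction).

−117046/98145

F'(t) = 2t − 3.
F(−1) = −1, F'(−1) = −5, so t(1) = (−1) − (−1)/(−5) = −6/5.
F(−6/5) = 1/25, F'(−6/5) = −27/5, so t(2) = (−6/5) − (1/25)/(−27/5) = −161/135.
F(−161/135) = 1/18225, F'(−161/135) = −727/135, so t(3) = (−161/135) − (1/18225)/(−727/135) = −117046/98145.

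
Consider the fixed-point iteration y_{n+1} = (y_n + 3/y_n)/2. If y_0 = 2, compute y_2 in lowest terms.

97/56

y_1 = (2 + 3/2)/2 = 7/4.
y_2 = (7/4 + 3/(7/4))/2 = 97/56.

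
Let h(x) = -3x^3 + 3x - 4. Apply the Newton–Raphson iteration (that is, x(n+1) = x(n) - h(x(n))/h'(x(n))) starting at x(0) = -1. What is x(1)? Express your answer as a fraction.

h'(x) = -9x^2 + 3.
h(-1) = -4, h'(-1) = -6, so x(1) = (-1) - (-4)/(-6) = -5/3.

-5/3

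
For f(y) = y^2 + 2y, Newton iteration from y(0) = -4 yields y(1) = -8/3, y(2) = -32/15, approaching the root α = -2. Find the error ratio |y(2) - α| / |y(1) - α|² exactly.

3/10

y(1) - α = -8/3 - (-2) = -8/3 + 2 = -2/3, so |y(1) - α| = 2/3.
y(2) - α = -32/15 - (-2) = -32/15 + 2 = -2/15, so |y(2) - α| = 2/15.
|y(1) - α|² = 4/9.
Ratio = (2/15) / (4/9) = 3/10.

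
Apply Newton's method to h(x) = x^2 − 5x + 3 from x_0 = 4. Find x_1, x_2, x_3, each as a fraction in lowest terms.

x_1 = 13/3, x_2 = 142/33, x_3 = 16897/3927

h'(x) = 2x − 5.
h(4) = −1, h'(4) = 3, so x_1 = 4 − (−1)/3 = 13/3.
h(13/3) = 1/9, h'(13/3) = 11/3, so x_2 = (13/3) − (1/9)/(11/3) = 142/33.
h(142/33) = 1/1089, h'(142/33) = 119/33, so x_3 = (142/33) − (1/1089)/(119/33) = 16897/3927.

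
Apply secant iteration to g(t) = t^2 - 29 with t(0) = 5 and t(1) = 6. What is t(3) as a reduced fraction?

g(5) = -4, g(6) = 7. t(2) = 6 - 7·(6 - 5)/(7 - (-4)) = 59/11.
g(6) = 7, g(59/11) = -28/121. t(3) = (59/11) - (-28/121)·((59/11) - 6)/((-28/121) - 7) = 673/125.

673/125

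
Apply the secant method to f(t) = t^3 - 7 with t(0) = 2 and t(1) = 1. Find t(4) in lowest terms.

10814185/5656543

f(2) = 1, f(1) = -6. t(2) = 1 - (-6)·(1 - 2)/((-6) - 1) = 13/7.
f(1) = -6, f(13/7) = -204/343. t(3) = (13/7) - (-204/343)·((13/7) - 1)/((-204/343) - (-6)) = 201/103.
f(13/7) = -204/343, f(201/103) = 471512/1092727. t(4) = (201/103) - (471512/1092727)·((201/103) - (13/7))/((471512/1092727) - (-204/343)) = 10814185/5656543.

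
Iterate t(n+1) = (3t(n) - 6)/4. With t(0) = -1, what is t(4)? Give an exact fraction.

-1131/256

t(1) = (3·(-1) - 6)/4 = -9/4.
t(2) = (3·(-9/4) - 6)/4 = -51/16.
t(3) = (3·(-51/16) - 6)/4 = -249/64.
t(4) = (3·(-249/64) - 6)/4 = -1131/256.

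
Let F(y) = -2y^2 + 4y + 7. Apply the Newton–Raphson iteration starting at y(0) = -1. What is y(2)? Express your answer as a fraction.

-305/272

F'(y) = -4y + 4.
F(-1) = 1, F'(-1) = 8, so y(1) = (-1) - 1/8 = -9/8.
F(-9/8) = -1/32, F'(-9/8) = 17/2, so y(2) = (-9/8) - (-1/32)/(17/2) = -305/272.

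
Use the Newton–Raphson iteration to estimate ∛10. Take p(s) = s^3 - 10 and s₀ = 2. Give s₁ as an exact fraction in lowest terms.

p'(s) = 3s^2.
p(2) = -2, p'(2) = 12, so s₁ = 2 - (-2)/12 = 13/6.

13/6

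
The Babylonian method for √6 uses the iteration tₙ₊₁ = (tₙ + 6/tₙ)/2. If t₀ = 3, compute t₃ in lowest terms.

4801/1960

t₁ = (3 + 6/3)/2 = 5/2.
t₂ = (5/2 + 6/(5/2))/2 = 49/20.
t₃ = (49/20 + 6/(49/20))/2 = 4801/1960.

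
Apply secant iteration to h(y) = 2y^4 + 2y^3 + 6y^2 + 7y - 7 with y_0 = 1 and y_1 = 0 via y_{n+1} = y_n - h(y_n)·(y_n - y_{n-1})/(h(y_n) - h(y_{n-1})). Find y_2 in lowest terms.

7/17

h(1) = 10, h(0) = -7. y_2 = 0 - (-7)·(0 - 1)/((-7) - 10) = 7/17.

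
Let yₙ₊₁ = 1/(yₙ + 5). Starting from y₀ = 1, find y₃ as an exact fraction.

31/161

y₁ = 1/(1 + 5) = 1/6.
y₂ = 1/(1/6 + 5) = 6/31.
y₃ = 1/(6/31 + 5) = 31/161.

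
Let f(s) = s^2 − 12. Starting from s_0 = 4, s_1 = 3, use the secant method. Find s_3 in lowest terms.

52/15

f(4) = 4, f(3) = −3. s_2 = 3 − (−3)·(3 − 4)/((−3) − 4) = 24/7.
f(3) = −3, f(24/7) = −12/49. s_3 = (24/7) − (−12/49)·((24/7) − 3)/((−12/49) − (−3)) = 52/15.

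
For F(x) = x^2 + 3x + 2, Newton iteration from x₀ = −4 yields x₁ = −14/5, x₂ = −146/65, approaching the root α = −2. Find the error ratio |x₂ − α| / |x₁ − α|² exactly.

5/13

x₁ − α = −14/5 − (−2) = −14/5 + 2 = −4/5, so |x₁ − α| = 4/5.
x₂ − α = −146/65 − (−2) = −146/65 + 2 = −16/65, so |x₂ − α| = 16/65.
|x₁ − α|² = 16/25.
Ratio = (16/65) / (16/25) = 5/13.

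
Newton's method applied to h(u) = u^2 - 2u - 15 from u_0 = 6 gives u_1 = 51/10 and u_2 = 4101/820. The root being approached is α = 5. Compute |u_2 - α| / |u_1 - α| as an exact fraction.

1/82

u_1 - α = 51/10 - 5 = 1/10, so |u_1 - α| = 1/10.
u_2 - α = 4101/820 - 5 = 1/820, so |u_2 - α| = 1/820.
Ratio = (1/820) / (1/10) = 1/82.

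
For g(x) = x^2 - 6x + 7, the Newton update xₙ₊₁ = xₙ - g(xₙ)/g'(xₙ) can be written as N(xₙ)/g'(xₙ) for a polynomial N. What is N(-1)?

-6

g'(x) = 2x - 6.
N(x) = x·g'(x) - g(x) = x·(2x - 6) - (x^2 - 6x + 7) = x^2 - 7.
N(-1) = -6.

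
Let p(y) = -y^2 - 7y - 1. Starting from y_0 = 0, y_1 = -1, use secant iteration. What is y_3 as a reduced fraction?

p(0) = -1, p(-1) = 5. y_2 = (-1) - 5·((-1) - 0)/(5 - (-1)) = -1/6.
p(-1) = 5, p(-1/6) = 5/36. y_3 = (-1/6) - (5/36)·((-1/6) - (-1))/((5/36) - 5) = -1/7.

-1/7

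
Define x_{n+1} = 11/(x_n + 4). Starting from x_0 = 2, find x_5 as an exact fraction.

x_1 = 11/(2 + 4) = 11/6.
x_2 = 11/(11/6 + 4) = 66/35.
x_3 = 11/(66/35 + 4) = 385/206.
x_4 = 11/(385/206 + 4) = 2266/1209.
x_5 = 11/(2266/1209 + 4) = 13299/7102.

13299/7102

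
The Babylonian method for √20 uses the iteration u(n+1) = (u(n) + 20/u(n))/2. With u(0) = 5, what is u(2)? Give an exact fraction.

u(1) = (5 + 20/5)/2 = 9/2.
u(2) = (9/2 + 20/(9/2))/2 = 161/36.

161/36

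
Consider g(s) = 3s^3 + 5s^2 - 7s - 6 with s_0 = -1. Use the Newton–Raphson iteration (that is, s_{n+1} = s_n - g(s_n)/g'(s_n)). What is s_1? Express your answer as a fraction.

-5/8

g'(s) = 9s^2 + 10s - 7.
g(-1) = 3, g'(-1) = -8, so s_1 = (-1) - 3/(-8) = -5/8.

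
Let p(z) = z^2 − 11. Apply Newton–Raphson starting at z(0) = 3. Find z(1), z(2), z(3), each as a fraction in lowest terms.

p'(z) = 2z.
p(3) = −2, p'(3) = 6, so z(1) = 3 − (−2)/6 = 10/3.
p(10/3) = 1/9, p'(10/3) = 20/3, so z(2) = (10/3) − (1/9)/(20/3) = 199/60.
p(199/60) = 1/3600, p'(199/60) = 199/30, so z(3) = (199/60) − (1/3600)/(199/30) = 79201/23880.

z(1) = 10/3, z(2) = 199/60, z(3) = 79201/23880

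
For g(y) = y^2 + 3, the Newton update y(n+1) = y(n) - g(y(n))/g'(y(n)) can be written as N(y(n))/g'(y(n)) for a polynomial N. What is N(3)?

6

g'(y) = 2y.
N(y) = y·g'(y) - g(y) = y·(2y) - (y^2 + 3) = y^2 - 3.
N(3) = 6.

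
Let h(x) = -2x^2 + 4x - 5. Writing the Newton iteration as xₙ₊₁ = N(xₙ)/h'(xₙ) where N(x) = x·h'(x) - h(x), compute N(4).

-27

h'(x) = -4x + 4.
N(x) = x·h'(x) - h(x) = x·(-4x + 4) - (-2x^2 + 4x - 5) = -2x^2 + 5.
N(4) = -27.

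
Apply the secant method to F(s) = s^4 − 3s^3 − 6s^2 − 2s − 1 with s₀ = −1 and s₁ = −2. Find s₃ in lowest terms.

−181922/166961

F(−1) = −1, F(−2) = 19. s₂ = (−2) − 19·((−2) − (−1))/(19 − (−1)) = −21/20.
F(−2) = 19, F(−21/20) = −132259/160000. s₃ = (−21/20) − (−132259/160000)·((−21/20) − (−2))/((−132259/160000) − 19) = −181922/166961.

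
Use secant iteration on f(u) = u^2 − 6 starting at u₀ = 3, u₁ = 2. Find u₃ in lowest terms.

f(3) = 3, f(2) = −2. u₂ = 2 − (−2)·(2 − 3)/((−2) − 3) = 12/5.
f(2) = −2, f(12/5) = −6/25. u₃ = (12/5) − (−6/25)·((12/5) − 2)/((−6/25) − (−2)) = 27/11.

27/11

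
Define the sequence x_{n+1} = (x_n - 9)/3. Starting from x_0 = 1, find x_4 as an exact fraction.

-359/81

x_1 = (1 - 9)/3 = -8/3.
x_2 = ((-8/3) - 9)/3 = -35/9.
x_3 = ((-35/9) - 9)/3 = -116/27.
x_4 = ((-116/27) - 9)/3 = -359/81.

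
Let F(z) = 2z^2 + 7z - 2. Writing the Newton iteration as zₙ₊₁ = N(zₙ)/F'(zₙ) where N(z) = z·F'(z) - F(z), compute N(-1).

F'(z) = 4z + 7.
N(z) = z·F'(z) - F(z) = z·(4z + 7) - (2z^2 + 7z - 2) = 2z^2 + 2.
N(-1) = 4.

4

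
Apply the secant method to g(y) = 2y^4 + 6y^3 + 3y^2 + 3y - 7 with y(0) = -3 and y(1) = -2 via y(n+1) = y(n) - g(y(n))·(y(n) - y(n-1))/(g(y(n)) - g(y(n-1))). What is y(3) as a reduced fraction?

g(-3) = 11, g(-2) = -17. y(2) = (-2) - (-17)·((-2) - (-3))/((-17) - 11) = -73/28.
g(-2) = -17, g(-73/28) = -2567323/307328. y(3) = (-73/28) - (-2567323/307328)·((-73/28) - (-2))/((-2567323/307328) - (-17)) = -499210/156309.

-499210/156309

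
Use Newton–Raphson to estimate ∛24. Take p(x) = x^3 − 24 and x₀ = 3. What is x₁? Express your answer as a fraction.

26/9

p'(x) = 3x^2.
p(3) = 3, p'(3) = 27, so x₁ = 3 − 3/27 = 26/9.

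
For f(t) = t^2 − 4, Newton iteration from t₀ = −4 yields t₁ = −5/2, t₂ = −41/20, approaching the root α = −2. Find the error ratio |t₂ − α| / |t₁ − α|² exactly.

t₁ − α = −5/2 − (−2) = −5/2 + 2 = −1/2, so |t₁ − α| = 1/2.
t₂ − α = −41/20 − (−2) = −41/20 + 2 = −1/20, so |t₂ − α| = 1/20.
|t₁ − α|² = 1/4.
Ratio = (1/20) / (1/4) = 1/5.

1/5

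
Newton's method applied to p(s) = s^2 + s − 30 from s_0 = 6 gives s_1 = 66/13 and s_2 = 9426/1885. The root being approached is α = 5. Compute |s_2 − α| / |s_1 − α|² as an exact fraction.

13/145

s_1 − α = 66/13 − 5 = 1/13, so |s_1 − α| = 1/13.
s_2 − α = 9426/1885 − 5 = 1/1885, so |s_2 − α| = 1/1885.
|s_1 − α|² = 1/169.
Ratio = (1/1885) / (1/169) = 13/145.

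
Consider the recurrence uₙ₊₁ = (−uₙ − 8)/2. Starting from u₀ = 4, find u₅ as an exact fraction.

−23/8

u₁ = (−4 − 8)/2 = −6.
u₂ = (−(−6) − 8)/2 = −1.
u₃ = (−(−1) − 8)/2 = −7/2.
u₄ = (−(−7/2) − 8)/2 = −9/4.
u₅ = (−(−9/4) − 8)/2 = −23/8.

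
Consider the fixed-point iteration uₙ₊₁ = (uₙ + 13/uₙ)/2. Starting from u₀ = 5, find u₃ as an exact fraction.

u₁ = (5 + 13/5)/2 = 19/5.
u₂ = (19/5 + 13/(19/5))/2 = 343/95.
u₃ = (343/95 + 13/(343/95))/2 = 117487/32585.

117487/32585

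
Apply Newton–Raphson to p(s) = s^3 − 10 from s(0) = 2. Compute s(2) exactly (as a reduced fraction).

3277/1521

p'(s) = 3s^2.
p(2) = −2, p'(2) = 12, so s(1) = 2 − (−2)/12 = 13/6.
p(13/6) = 37/216, p'(13/6) = 169/12, so s(2) = (13/6) − (37/216)/(169/12) = 3277/1521.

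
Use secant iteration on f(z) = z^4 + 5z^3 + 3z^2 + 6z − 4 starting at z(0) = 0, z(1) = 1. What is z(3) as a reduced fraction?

23104/60229

f(0) = −4, f(1) = 11. z(2) = 1 − 11·(1 − 0)/(11 − (−4)) = 4/15.
f(1) = 11, f(4/15) = −105644/50625. z(3) = (4/15) − (−105644/50625)·((4/15) − 1)/((−105644/50625) − 11) = 23104/60229.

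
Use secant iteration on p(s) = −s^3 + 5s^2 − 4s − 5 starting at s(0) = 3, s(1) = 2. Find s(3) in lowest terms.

30/13

p(3) = 1, p(2) = −1. s(2) = 2 − (−1)·(2 − 3)/((−1) − 1) = 5/2.
p(2) = −1, p(5/2) = 5/8. s(3) = (5/2) − (5/8)·((5/2) − 2)/((5/8) − (−1)) = 30/13.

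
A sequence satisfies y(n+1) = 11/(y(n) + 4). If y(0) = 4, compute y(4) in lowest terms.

y(1) = 11/(4 + 4) = 11/8.
y(2) = 11/(11/8 + 4) = 88/43.
y(3) = 11/(88/43 + 4) = 473/260.
y(4) = 11/(473/260 + 4) = 2860/1513.

2860/1513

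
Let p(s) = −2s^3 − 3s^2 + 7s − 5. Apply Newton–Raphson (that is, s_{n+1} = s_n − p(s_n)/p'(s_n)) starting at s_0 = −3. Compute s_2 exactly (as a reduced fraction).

−2022717/682225

p'(s) = −6s^2 − 6s + 7.
p(−3) = 1, p'(−3) = −29, so s_1 = (−3) − 1/(−29) = −86/29.
p(−86/29) = 433/24389, p'(−86/29) = −23525/841, so s_2 = (−86/29) − (433/24389)/(−23525/841) = −2022717/682225.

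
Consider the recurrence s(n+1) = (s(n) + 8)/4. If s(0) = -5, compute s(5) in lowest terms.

s(1) = ((-5) + 8)/4 = 3/4.
s(2) = ((3/4) + 8)/4 = 35/16.
s(3) = ((35/16) + 8)/4 = 163/64.
s(4) = ((163/64) + 8)/4 = 675/256.
s(5) = ((675/256) + 8)/4 = 2723/1024.

2723/1024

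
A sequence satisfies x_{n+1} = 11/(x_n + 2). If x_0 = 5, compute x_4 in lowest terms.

x_1 = 11/(5 + 2) = 11/7.
x_2 = 11/(11/7 + 2) = 77/25.
x_3 = 11/(77/25 + 2) = 275/127.
x_4 = 11/(275/127 + 2) = 1397/529.

1397/529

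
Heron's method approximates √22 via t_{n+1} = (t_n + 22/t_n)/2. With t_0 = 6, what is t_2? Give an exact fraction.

t_1 = (6 + 22/6)/2 = 29/6.
t_2 = (29/6 + 22/(29/6))/2 = 1633/348.

1633/348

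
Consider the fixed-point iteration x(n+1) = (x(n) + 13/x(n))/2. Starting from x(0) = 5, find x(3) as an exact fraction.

117487/32585

x(1) = (5 + 13/5)/2 = 19/5.
x(2) = (19/5 + 13/(19/5))/2 = 343/95.
x(3) = (343/95 + 13/(343/95))/2 = 117487/32585.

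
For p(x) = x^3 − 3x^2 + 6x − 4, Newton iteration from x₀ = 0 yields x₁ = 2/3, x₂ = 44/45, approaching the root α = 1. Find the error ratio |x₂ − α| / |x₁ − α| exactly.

1/15

x₁ − α = 2/3 − 1 = −1/3, so |x₁ − α| = 1/3.
x₂ − α = 44/45 − 1 = −1/45, so |x₂ − α| = 1/45.
Ratio = (1/45) / (1/3) = 1/15.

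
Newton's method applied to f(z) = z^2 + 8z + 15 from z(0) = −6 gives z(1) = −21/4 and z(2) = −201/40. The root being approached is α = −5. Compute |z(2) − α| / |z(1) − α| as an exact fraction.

1/10

z(1) − α = −21/4 − (−5) = −21/4 + 5 = −1/4, so |z(1) − α| = 1/4.
z(2) − α = −201/40 − (−5) = −201/40 + 5 = −1/40, so |z(2) − α| = 1/40.
Ratio = (1/40) / (1/4) = 1/10.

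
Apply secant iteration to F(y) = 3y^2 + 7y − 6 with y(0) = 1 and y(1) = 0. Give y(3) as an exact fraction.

F(1) = 4, F(0) = −6. y(2) = 0 − (−6)·(0 − 1)/((−6) − 4) = 3/5.
F(0) = −6, F(3/5) = −18/25. y(3) = (3/5) − (−18/25)·((3/5) − 0)/((−18/25) − (−6)) = 15/22.

15/22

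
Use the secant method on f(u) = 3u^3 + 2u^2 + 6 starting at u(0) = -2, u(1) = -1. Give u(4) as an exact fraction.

-16921/11236

f(-2) = -10, f(-1) = 5. u(2) = (-1) - 5·((-1) - (-2))/(5 - (-10)) = -4/3.
f(-1) = 5, f(-4/3) = 22/9. u(3) = (-4/3) - (22/9)·((-4/3) - (-1))/((22/9) - 5) = -38/23.
f(-4/3) = 22/9, f(-38/23) = -25190/12167. u(4) = (-38/23) - (-25190/12167)·((-38/23) - (-4/3))/((-25190/12167) - (22/9)) = -16921/11236.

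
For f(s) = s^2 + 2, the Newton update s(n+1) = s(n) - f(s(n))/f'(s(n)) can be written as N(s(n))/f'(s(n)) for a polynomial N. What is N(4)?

f'(s) = 2s.
N(s) = s·f'(s) - f(s) = s·(2s) - (s^2 + 2) = s^2 - 2.
N(4) = 14.

14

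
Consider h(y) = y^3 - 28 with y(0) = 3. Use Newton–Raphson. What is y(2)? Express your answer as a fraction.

h'(y) = 3y^2.
h(3) = -1, h'(3) = 27, so y(1) = 3 - (-1)/27 = 82/27.
h(82/27) = 244/19683, h'(82/27) = 6724/243, so y(2) = (82/27) - (244/19683)/(6724/243) = 413465/136161.

413465/136161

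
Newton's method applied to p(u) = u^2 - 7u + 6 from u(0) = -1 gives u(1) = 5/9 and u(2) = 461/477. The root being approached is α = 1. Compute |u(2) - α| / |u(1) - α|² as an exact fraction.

9/53

u(1) - α = 5/9 - 1 = -4/9, so |u(1) - α| = 4/9.
u(2) - α = 461/477 - 1 = -16/477, so |u(2) - α| = 16/477.
|u(1) - α|² = 16/81.
Ratio = (16/477) / (16/81) = 9/53.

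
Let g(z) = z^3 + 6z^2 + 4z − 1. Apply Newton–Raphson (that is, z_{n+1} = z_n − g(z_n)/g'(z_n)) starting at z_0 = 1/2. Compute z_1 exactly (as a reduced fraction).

g'(z) = 3z^2 + 12z + 4.
g(1/2) = 21/8, g'(1/2) = 43/4, so z_1 = (1/2) − (21/8)/(43/4) = 11/43.

11/43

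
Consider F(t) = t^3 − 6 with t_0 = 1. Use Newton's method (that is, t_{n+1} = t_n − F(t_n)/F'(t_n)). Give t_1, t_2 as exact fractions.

F'(t) = 3t^2.
F(1) = −5, F'(1) = 3, so t_1 = 1 − (−5)/3 = 8/3.
F(8/3) = 350/27, F'(8/3) = 64/3, so t_2 = (8/3) − (350/27)/(64/3) = 593/288.

t_1 = 8/3, t_2 = 593/288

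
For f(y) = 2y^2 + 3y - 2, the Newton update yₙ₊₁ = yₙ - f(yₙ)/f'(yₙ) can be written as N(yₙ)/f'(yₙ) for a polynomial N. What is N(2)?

f'(y) = 4y + 3.
N(y) = y·f'(y) - f(y) = y·(4y + 3) - (2y^2 + 3y - 2) = 2y^2 + 2.
N(2) = 10.

10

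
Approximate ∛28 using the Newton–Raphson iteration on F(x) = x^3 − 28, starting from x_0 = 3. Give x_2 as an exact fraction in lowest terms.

413465/136161

F'(x) = 3x^2.
F(3) = −1, F'(3) = 27, so x_1 = 3 − (−1)/27 = 82/27.
F(82/27) = 244/19683, F'(82/27) = 6724/243, so x_2 = (82/27) − (244/19683)/(6724/243) = 413465/136161.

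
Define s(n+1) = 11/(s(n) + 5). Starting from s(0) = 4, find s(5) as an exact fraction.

27621/16724

s(1) = 11/(4 + 5) = 11/9.
s(2) = 11/(11/9 + 5) = 99/56.
s(3) = 11/(99/56 + 5) = 616/379.
s(4) = 11/(616/379 + 5) = 4169/2511.
s(5) = 11/(4169/2511 + 5) = 27621/16724.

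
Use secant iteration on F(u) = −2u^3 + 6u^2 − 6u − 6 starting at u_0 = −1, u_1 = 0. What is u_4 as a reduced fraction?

F(−1) = 8, F(0) = −6. u_2 = 0 − (−6)·(0 − (−1))/((−6) − 8) = −3/7.
F(0) = −6, F(−3/7) = −744/343. u_3 = (−3/7) − (−744/343)·((−3/7) − 0)/((−744/343) − (−6)) = −49/73.
F(−3/7) = −744/343, F(−49/73) = 519560/389017. u_4 = (−49/73) − (519560/389017)·((−49/73) − (−3/7))/((519560/389017) − (−744/343)) = −272832/471409.

−272832/471409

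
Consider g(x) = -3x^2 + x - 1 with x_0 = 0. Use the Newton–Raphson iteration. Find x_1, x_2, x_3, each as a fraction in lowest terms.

g'(x) = -6x + 1.
g(0) = -1, g'(0) = 1, so x_1 = 0 - (-1)/1 = 1.
g(1) = -3, g'(1) = -5, so x_2 = 1 - (-3)/(-5) = 2/5.
g(2/5) = -27/25, g'(2/5) = -7/5, so x_3 = (2/5) - (-27/25)/(-7/5) = -13/35.

x_1 = 1, x_2 = 2/5, x_3 = -13/35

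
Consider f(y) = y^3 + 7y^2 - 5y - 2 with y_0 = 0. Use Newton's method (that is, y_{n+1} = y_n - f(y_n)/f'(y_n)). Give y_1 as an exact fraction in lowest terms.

f'(y) = 3y^2 + 14y - 5.
f(0) = -2, f'(0) = -5, so y_1 = 0 - (-2)/(-5) = -2/5.

-2/5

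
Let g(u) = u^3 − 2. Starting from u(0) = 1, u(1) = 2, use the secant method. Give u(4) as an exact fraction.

g(1) = −1, g(2) = 6. u(2) = 2 − 6·(2 − 1)/(6 − (−1)) = 8/7.
g(2) = 6, g(8/7) = −174/343. u(3) = (8/7) − (−174/343)·((8/7) − 2)/((−174/343) − 6) = 75/62.
g(8/7) = −174/343, g(75/62) = −54781/238328. u(4) = (75/62) − (−54781/238328)·((75/62) − (8/7))/((−54781/238328) − (−174/343)) = 989312/782041.

989312/782041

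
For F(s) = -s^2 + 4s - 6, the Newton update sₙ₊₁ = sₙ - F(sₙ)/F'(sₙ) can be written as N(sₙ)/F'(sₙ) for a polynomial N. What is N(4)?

-10

F'(s) = -2s + 4.
N(s) = s·F'(s) - F(s) = s·(-2s + 4) - (-s^2 + 4s - 6) = -s^2 + 6.
N(4) = -10.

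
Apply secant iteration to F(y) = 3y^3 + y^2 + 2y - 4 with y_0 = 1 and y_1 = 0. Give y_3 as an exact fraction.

1

F(1) = 2, F(0) = -4. y_2 = 0 - (-4)·(0 - 1)/((-4) - 2) = 2/3.
F(0) = -4, F(2/3) = -4/3. y_3 = (2/3) - (-4/3)·((2/3) - 0)/((-4/3) - (-4)) = 1.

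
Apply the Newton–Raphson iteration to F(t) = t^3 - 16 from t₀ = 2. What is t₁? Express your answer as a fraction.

8/3

F'(t) = 3t^2.
F(2) = -8, F'(2) = 12, so t₁ = 2 - (-8)/12 = 8/3.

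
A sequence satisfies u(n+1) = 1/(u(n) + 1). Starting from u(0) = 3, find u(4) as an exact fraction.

9/14

u(1) = 1/(3 + 1) = 1/4.
u(2) = 1/(1/4 + 1) = 4/5.
u(3) = 1/(4/5 + 1) = 5/9.
u(4) = 1/(5/9 + 1) = 9/14.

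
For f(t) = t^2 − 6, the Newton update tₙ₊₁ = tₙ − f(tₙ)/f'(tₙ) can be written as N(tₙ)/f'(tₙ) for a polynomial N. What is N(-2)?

10

f'(t) = 2t.
N(t) = t·f'(t) − f(t) = t·(2t) − (t^2 − 6) = t^2 + 6.
N(-2) = 10.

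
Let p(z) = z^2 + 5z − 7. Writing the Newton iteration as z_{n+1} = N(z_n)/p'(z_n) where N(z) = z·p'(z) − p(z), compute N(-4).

23

p'(z) = 2z + 5.
N(z) = z·p'(z) − p(z) = z·(2z + 5) − (z^2 + 5z − 7) = z^2 + 7.
N(-4) = 23.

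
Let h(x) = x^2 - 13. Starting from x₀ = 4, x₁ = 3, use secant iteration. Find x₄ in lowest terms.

1042/289

h(4) = 3, h(3) = -4. x₂ = 3 - (-4)·(3 - 4)/((-4) - 3) = 25/7.
h(3) = -4, h(25/7) = -12/49. x₃ = (25/7) - (-12/49)·((25/7) - 3)/((-12/49) - (-4)) = 83/23.
h(25/7) = -12/49, h(83/23) = 12/529. x₄ = (83/23) - (12/529)·((83/23) - (25/7))/((12/529) - (-12/49)) = 1042/289.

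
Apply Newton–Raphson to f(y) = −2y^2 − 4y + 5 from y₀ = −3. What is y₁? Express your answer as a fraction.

f'(y) = −4y − 4.
f(−3) = −1, f'(−3) = 8, so y₁ = (−3) − (−1)/8 = −23/8.

−23/8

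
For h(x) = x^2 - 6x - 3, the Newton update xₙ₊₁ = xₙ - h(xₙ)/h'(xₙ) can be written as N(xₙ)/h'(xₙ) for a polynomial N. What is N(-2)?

h'(x) = 2x - 6.
N(x) = x·h'(x) - h(x) = x·(2x - 6) - (x^2 - 6x - 3) = x^2 + 3.
N(-2) = 7.

7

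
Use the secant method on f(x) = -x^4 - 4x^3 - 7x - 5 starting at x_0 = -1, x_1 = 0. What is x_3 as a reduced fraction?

f(-1) = 5, f(0) = -5. x_2 = 0 - (-5)·(0 - (-1))/((-5) - 5) = -1/2.
f(0) = -5, f(-1/2) = -17/16. x_3 = (-1/2) - (-17/16)·((-1/2) - 0)/((-17/16) - (-5)) = -40/63.

-40/63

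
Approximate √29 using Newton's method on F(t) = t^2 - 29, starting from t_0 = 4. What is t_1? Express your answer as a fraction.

F'(t) = 2t.
F(4) = -13, F'(4) = 8, so t_1 = 4 - (-13)/8 = 45/8.

45/8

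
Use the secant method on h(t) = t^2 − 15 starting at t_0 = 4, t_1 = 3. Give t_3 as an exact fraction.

h(4) = 1, h(3) = −6. t_2 = 3 − (−6)·(3 − 4)/((−6) − 1) = 27/7.
h(3) = −6, h(27/7) = −6/49. t_3 = (27/7) − (−6/49)·((27/7) − 3)/((−6/49) − (−6)) = 31/8.

31/8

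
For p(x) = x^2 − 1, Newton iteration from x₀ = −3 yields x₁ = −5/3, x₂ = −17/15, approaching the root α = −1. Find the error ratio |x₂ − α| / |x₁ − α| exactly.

x₁ − α = −5/3 − (−1) = −5/3 + 1 = −2/3, so |x₁ − α| = 2/3.
x₂ − α = −17/15 − (−1) = −17/15 + 1 = −2/15, so |x₂ − α| = 2/15.
Ratio = (2/15) / (2/3) = 1/5.

1/5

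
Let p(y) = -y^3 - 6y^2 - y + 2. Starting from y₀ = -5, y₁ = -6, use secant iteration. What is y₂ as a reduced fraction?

-74/13

p(-5) = -18, p(-6) = 8. y₂ = (-6) - 8·((-6) - (-5))/(8 - (-18)) = -74/13.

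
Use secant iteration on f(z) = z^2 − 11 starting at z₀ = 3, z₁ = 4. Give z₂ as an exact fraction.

f(3) = −2, f(4) = 5. z₂ = 4 − 5·(4 − 3)/(5 − (−2)) = 23/7.

23/7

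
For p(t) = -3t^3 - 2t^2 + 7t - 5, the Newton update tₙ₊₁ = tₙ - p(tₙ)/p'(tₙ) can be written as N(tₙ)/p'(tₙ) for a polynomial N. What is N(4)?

p'(t) = -9t^2 - 4t + 7.
N(t) = t·p'(t) - p(t) = t·(-9t^2 - 4t + 7) - (-3t^3 - 2t^2 + 7t - 5) = -6t^3 - 2t^2 + 5.
N(4) = -411.

-411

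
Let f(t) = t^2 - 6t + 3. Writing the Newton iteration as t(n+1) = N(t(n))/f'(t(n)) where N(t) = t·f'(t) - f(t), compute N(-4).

13

f'(t) = 2t - 6.
N(t) = t·f'(t) - f(t) = t·(2t - 6) - (t^2 - 6t + 3) = t^2 - 3.
N(-4) = 13.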